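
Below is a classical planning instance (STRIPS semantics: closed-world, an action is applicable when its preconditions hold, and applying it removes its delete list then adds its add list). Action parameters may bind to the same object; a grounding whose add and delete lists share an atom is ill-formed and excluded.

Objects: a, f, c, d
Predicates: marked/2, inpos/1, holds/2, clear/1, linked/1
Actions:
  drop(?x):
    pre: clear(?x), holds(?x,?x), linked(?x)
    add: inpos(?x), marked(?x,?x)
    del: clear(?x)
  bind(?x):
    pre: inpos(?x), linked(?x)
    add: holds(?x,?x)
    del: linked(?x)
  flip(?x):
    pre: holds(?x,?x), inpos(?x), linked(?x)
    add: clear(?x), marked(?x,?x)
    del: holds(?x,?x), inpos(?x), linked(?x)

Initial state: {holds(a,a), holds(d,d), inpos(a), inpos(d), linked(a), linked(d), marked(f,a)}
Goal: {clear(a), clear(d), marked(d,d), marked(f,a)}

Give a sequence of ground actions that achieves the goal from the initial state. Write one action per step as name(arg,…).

flip(a); flip(d)

1. flip(a)  →  {clear(a), holds(d,d), inpos(d), linked(d), marked(a,a), marked(f,a)}
2. flip(d)  →  {clear(a), clear(d), marked(a,a), marked(d,d), marked(f,a)}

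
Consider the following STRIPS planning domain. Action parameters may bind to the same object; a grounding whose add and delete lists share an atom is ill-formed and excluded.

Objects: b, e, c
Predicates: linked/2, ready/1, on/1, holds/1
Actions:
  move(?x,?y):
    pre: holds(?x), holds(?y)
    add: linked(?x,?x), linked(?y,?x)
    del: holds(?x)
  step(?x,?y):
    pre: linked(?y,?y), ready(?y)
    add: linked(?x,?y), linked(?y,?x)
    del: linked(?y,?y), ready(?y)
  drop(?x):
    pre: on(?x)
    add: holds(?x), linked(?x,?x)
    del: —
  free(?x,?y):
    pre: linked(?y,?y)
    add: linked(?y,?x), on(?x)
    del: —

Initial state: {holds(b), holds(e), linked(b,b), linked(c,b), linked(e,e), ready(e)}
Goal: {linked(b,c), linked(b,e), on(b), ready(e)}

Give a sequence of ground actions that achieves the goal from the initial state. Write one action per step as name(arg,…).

move(e,b); free(b,b); free(c,b)

1. move(e,b)  →  {holds(b), linked(b,b), linked(b,e), linked(c,b), linked(e,e), ready(e)}
2. free(b,b)  →  {holds(b), linked(b,b), linked(b,e), linked(c,b), linked(e,e), on(b), ready(e)}
3. free(c,b)  →  {holds(b), linked(b,b), linked(b,c), linked(b,e), linked(c,b), linked(e,e), on(b), on(c), ready(e)}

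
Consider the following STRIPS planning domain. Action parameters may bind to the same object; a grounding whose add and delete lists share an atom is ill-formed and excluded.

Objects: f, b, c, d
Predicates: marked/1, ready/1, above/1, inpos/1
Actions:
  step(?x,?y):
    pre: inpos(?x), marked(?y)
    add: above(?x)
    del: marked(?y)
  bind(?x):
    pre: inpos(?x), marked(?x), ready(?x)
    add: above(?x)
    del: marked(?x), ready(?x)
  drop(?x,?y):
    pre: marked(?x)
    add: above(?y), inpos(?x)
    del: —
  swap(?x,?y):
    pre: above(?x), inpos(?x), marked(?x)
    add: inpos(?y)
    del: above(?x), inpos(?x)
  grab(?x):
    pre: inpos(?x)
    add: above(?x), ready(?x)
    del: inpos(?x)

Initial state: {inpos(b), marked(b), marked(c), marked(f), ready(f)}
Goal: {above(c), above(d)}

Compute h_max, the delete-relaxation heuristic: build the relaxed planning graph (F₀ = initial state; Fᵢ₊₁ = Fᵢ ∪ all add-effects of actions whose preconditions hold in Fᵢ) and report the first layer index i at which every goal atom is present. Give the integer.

1

F0 = init (5 atoms)
F1 = F0 ∪ {above(b), above(c), above(d), above(f), inpos(c), inpos(f), ready(b)}  (12 atoms)
goal ⊆ F1  ⇒  h_max = 1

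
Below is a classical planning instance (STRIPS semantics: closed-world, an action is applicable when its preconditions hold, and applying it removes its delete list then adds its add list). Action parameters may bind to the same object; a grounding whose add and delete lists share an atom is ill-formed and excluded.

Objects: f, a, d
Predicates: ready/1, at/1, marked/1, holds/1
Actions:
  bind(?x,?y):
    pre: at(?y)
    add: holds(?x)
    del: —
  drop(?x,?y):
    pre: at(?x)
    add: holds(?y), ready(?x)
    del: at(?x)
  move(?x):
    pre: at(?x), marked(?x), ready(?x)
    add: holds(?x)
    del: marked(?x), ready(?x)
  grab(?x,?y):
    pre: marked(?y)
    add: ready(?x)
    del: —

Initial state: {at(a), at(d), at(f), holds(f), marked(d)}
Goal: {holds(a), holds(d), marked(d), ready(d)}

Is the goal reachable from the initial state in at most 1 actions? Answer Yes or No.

No

1. bind(a,f)  →  {at(a), at(d), at(f), holds(a), holds(f), marked(d)}
2. drop(d,d)  →  {at(a), at(f), holds(a), holds(d), holds(f), marked(d), ready(d)}
optimal plan length = 2; 2 > 1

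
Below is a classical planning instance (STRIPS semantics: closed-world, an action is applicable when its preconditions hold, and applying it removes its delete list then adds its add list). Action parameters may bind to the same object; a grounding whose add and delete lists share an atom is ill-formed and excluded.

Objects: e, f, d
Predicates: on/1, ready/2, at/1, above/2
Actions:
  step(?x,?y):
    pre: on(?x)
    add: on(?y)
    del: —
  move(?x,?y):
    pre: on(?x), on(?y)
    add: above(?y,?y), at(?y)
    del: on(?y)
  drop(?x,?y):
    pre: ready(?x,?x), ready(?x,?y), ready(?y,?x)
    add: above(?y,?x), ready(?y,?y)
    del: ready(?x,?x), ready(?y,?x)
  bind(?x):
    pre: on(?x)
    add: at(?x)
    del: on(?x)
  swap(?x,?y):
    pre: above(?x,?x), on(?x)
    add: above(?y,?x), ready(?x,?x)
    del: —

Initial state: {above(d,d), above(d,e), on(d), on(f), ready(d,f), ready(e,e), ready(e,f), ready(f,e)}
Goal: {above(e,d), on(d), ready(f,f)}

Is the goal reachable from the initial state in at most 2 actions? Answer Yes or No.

1. drop(e,f)  →  {above(d,d), above(d,e), above(f,e), on(d), on(f), ready(d,f), ready(e,f), ready(f,f)}
2. swap(d,e)  →  {above(d,d), above(d,e), above(e,d), above(f,e), on(d), on(f), ready(d,d), ready(d,f), ready(e,f), ready(f,f)}
optimal plan length = 2; 2 ≤ 2

Yes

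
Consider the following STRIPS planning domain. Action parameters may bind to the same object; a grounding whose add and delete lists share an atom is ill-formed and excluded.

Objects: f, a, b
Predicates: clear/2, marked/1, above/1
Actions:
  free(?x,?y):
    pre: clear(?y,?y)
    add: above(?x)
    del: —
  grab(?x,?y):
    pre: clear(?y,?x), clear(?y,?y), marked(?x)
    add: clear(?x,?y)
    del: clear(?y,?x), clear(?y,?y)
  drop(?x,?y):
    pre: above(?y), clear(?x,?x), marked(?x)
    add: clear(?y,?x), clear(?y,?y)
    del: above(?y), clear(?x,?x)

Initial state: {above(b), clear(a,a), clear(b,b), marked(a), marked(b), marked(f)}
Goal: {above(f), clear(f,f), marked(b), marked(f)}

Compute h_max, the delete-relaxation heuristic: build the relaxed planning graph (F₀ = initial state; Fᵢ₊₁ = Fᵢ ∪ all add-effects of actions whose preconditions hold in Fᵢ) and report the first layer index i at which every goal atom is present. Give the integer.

F0 = init (6 atoms)
F1 = F0 ∪ {above(a), above(f), clear(b,a)}  (9 atoms)
F2 = F1 ∪ {clear(a,b), clear(f,a), clear(f,b), clear(f,f)}  (13 atoms)
goal ⊆ F2  ⇒  h_max = 2

2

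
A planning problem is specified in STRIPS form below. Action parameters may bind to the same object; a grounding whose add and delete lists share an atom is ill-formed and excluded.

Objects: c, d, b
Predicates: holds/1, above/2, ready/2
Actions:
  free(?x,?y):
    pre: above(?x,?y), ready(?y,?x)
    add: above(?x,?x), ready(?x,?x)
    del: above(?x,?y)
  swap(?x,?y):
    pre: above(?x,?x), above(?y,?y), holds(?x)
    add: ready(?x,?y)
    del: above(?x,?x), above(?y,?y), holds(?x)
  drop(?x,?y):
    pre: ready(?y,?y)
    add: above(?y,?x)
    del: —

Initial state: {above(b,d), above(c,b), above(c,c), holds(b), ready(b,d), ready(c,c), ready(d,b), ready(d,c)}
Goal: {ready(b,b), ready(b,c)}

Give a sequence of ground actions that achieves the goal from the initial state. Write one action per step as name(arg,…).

free(b,d); swap(b,c)

1. free(b,d)  →  {above(b,b), above(c,b), above(c,c), holds(b), ready(b,b), ready(b,d), ready(c,c), ready(d,b), ready(d,c)}
2. swap(b,c)  →  {above(c,b), ready(b,b), ready(b,c), ready(b,d), ready(c,c), ready(d,b), ready(d,c)}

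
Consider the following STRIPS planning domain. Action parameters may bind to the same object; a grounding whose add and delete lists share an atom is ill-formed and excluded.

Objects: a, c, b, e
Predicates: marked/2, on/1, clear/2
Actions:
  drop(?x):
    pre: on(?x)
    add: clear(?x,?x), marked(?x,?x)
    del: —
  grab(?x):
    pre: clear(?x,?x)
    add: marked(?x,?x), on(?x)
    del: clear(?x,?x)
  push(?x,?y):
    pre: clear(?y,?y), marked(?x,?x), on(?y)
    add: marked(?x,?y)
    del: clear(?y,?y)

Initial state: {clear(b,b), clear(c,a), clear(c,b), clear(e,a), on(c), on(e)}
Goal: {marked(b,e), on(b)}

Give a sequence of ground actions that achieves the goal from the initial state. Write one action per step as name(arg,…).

drop(e); grab(b); push(b,e)

1. drop(e)  →  {clear(b,b), clear(c,a), clear(c,b), clear(e,a), clear(e,e), marked(e,e), on(c), on(e)}
2. grab(b)  →  {clear(c,a), clear(c,b), clear(e,a), clear(e,e), marked(b,b), marked(e,e), on(b), on(c), on(e)}
3. push(b,e)  →  {clear(c,a), clear(c,b), clear(e,a), marked(b,b), marked(b,e), marked(e,e), on(b), on(c), on(e)}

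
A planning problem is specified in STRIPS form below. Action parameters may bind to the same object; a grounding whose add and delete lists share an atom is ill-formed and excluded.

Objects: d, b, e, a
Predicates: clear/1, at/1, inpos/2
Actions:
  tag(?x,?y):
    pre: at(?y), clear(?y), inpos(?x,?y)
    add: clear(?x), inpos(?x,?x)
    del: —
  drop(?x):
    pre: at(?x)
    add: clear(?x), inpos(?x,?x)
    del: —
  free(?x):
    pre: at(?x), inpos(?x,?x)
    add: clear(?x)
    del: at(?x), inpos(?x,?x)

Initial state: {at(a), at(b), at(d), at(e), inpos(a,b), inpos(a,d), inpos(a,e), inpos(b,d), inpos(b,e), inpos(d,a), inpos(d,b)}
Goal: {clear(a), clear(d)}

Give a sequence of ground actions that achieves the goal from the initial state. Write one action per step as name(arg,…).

1. drop(d)  →  {at(a), at(b), at(d), at(e), clear(d), inpos(a,b), inpos(a,d), inpos(a,e), inpos(b,d), inpos(b,e), inpos(d,a), inpos(d,b), inpos(d,d)}
2. tag(a,d)  →  {at(a), at(b), at(d), at(e), clear(a), clear(d), inpos(a,a), inpos(a,b), inpos(a,d), inpos(a,e), inpos(b,d), inpos(b,e), inpos(d,a), inpos(d,b), inpos(d,d)}

drop(d); tag(a,d)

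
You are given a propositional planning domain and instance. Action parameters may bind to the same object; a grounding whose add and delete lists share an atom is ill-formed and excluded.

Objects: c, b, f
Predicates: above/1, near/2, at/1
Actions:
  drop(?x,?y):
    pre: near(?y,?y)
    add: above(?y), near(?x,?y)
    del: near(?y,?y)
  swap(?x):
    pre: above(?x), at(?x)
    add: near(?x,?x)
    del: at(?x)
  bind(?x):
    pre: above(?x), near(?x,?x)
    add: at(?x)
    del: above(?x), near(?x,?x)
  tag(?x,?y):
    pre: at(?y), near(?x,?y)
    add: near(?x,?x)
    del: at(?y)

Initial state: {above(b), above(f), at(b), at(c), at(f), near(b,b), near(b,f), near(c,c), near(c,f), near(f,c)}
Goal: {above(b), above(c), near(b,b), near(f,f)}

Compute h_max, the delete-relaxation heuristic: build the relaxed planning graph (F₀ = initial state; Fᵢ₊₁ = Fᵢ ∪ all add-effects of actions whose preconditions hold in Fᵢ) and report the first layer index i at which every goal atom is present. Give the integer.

F0 = init (10 atoms)
F1 = F0 ∪ {above(c), near(b,c), near(c,b), near(f,b), near(f,f)}  (15 atoms)
goal ⊆ F1  ⇒  h_max = 1

1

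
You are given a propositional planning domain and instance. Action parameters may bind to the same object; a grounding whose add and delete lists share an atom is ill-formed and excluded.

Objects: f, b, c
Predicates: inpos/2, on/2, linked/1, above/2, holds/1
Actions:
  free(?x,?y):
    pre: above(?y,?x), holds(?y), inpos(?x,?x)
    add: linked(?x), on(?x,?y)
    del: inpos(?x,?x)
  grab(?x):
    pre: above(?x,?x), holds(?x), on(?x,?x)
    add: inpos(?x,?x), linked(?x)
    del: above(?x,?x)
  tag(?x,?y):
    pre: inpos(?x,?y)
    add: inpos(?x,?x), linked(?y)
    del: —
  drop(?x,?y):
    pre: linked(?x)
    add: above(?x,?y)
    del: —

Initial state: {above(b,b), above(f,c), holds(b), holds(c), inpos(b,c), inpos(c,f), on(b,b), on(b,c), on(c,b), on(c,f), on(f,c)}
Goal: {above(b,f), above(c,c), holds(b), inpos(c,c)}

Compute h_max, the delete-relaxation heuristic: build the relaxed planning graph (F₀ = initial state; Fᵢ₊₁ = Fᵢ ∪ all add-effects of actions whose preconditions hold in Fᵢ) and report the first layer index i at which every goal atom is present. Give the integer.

2

F0 = init (11 atoms)
F1 = F0 ∪ {inpos(b,b), inpos(c,c), linked(b), linked(c), linked(f)}  (16 atoms)
F2 = F1 ∪ {above(b,c), above(b,f), above(c,b), above(c,c), above(c,f), above(f,b), above(f,f)}  (23 atoms)
goal ⊆ F2  ⇒  h_max = 2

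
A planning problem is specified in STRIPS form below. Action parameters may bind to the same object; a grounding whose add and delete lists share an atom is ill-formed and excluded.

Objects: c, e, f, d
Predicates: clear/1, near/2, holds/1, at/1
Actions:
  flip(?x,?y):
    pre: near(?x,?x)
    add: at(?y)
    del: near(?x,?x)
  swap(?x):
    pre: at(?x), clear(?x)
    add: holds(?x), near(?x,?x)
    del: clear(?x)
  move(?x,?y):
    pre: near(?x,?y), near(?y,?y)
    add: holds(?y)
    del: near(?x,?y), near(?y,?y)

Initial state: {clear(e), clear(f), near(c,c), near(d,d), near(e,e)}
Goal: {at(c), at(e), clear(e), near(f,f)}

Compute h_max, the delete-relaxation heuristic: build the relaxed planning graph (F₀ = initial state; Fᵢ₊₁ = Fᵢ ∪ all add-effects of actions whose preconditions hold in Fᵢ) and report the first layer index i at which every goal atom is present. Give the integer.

2

F0 = init (5 atoms)
F1 = F0 ∪ {at(c), at(d), at(e), at(f), holds(c), holds(d), holds(e)}  (12 atoms)
F2 = F1 ∪ {holds(f), near(f,f)}  (14 atoms)
goal ⊆ F2  ⇒  h_max = 2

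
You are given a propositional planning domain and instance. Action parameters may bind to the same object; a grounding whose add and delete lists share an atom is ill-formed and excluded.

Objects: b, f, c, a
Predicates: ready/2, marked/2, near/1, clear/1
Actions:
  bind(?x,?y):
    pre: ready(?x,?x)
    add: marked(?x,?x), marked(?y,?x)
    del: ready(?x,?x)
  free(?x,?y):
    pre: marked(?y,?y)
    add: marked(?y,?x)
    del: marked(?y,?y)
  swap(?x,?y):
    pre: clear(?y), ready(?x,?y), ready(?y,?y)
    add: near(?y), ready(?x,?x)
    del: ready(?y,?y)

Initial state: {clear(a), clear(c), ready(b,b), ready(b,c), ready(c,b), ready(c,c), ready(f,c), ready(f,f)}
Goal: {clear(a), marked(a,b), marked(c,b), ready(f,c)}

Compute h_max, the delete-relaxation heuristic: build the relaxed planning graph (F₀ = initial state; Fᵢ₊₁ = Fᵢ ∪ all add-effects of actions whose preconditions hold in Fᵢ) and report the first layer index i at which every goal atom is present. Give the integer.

1

F0 = init (8 atoms)
F1 = F0 ∪ {marked(a,b), marked(a,c), marked(a,f), marked(b,b), marked(b,c), marked(b,f), marked(c,b), marked(c,c), marked(c,f), marked(f,b), marked(f,c), marked(f,f), near(c)}  (21 atoms)
goal ⊆ F1  ⇒  h_max = 1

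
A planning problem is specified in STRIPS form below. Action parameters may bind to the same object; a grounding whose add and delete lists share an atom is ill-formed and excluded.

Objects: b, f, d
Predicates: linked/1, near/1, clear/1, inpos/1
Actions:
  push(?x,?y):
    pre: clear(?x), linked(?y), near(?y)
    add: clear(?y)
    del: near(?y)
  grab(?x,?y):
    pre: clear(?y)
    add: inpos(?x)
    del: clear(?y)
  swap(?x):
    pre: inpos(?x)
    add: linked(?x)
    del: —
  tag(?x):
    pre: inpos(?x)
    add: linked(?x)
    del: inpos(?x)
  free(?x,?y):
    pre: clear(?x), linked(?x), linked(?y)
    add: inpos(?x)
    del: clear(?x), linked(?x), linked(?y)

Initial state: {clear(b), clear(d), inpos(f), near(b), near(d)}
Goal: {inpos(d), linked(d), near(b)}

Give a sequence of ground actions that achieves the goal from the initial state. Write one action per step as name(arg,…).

grab(d,b); swap(d)

1. grab(d,b)  →  {clear(d), inpos(d), inpos(f), near(b), near(d)}
2. swap(d)  →  {clear(d), inpos(d), inpos(f), linked(d), near(b), near(d)}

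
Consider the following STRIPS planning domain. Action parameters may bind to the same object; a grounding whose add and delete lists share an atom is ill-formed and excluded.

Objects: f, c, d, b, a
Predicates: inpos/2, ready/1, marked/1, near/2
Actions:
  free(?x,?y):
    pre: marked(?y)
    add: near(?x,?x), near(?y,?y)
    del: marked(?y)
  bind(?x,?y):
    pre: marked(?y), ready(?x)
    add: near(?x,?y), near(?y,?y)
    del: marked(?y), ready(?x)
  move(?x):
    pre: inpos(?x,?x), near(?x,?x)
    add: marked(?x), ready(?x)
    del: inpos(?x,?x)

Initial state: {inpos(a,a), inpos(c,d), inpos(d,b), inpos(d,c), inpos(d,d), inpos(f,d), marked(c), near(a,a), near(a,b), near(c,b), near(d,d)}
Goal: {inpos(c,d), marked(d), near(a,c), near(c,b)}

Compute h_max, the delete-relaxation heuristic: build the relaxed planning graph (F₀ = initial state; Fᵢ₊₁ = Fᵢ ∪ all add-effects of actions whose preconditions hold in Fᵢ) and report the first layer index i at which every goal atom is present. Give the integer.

F0 = init (11 atoms)
F1 = F0 ∪ {marked(a), marked(d), near(b,b), near(c,c), near(f,f), ready(a), ready(d)}  (18 atoms)
F2 = F1 ∪ {near(a,c), near(a,d), near(d,a), near(d,c)}  (22 atoms)
goal ⊆ F2  ⇒  h_max = 2

2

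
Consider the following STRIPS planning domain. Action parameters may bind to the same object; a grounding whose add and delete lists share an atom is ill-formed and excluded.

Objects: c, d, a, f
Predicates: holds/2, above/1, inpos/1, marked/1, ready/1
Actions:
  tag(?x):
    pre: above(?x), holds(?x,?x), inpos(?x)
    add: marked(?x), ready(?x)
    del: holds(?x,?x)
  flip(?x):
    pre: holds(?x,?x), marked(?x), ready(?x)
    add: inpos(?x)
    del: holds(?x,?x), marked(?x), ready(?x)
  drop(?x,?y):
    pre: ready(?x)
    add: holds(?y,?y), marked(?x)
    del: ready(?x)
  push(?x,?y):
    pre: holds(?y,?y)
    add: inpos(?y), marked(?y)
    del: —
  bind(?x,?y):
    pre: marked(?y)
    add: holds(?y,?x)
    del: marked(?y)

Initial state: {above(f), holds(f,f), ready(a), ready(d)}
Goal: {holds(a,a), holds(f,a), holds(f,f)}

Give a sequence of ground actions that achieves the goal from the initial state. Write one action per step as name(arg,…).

drop(d,a); push(c,f); bind(a,f)

1. drop(d,a)  →  {above(f), holds(a,a), holds(f,f), marked(d), ready(a)}
2. push(c,f)  →  {above(f), holds(a,a), holds(f,f), inpos(f), marked(d), marked(f), ready(a)}
3. bind(a,f)  →  {above(f), holds(a,a), holds(f,a), holds(f,f), inpos(f), marked(d), ready(a)}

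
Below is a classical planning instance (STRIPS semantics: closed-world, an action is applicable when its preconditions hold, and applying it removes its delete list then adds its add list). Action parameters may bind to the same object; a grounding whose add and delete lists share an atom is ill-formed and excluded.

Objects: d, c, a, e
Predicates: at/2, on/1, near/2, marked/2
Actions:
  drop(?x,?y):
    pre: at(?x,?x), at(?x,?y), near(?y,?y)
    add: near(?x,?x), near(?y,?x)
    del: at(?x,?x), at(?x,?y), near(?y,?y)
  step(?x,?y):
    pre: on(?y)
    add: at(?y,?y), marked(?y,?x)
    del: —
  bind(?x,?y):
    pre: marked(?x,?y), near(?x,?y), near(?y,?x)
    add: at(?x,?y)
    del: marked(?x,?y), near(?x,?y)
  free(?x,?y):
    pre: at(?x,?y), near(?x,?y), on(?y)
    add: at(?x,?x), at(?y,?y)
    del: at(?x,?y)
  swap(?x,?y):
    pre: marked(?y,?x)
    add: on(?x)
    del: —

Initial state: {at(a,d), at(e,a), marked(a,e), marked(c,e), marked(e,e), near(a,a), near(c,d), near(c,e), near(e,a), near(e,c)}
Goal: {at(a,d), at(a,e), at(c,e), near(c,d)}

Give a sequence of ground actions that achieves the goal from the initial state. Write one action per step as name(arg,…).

bind(c,e); swap(e,a); step(d,e); drop(e,a); bind(a,e)

1. bind(c,e)  →  {at(a,d), at(c,e), at(e,a), marked(a,e), marked(e,e), near(a,a), near(c,d), near(e,a), near(e,c)}
2. swap(e,a)  →  {at(a,d), at(c,e), at(e,a), marked(a,e), marked(e,e), near(a,a), near(c,d), near(e,a), near(e,c), on(e)}
3. step(d,e)  →  {at(a,d), at(c,e), at(e,a), at(e,e), marked(a,e), marked(e,d), marked(e,e), near(a,a), near(c,d), near(e,a), near(e,c), on(e)}
4. drop(e,a)  →  {at(a,d), at(c,e), marked(a,e), marked(e,d), marked(e,e), near(a,e), near(c,d), near(e,a), near(e,c), near(e,e), on(e)}
5. bind(a,e)  →  {at(a,d), at(a,e), at(c,e), marked(e,d), marked(e,e), near(c,d), near(e,a), near(e,c), near(e,e), on(e)}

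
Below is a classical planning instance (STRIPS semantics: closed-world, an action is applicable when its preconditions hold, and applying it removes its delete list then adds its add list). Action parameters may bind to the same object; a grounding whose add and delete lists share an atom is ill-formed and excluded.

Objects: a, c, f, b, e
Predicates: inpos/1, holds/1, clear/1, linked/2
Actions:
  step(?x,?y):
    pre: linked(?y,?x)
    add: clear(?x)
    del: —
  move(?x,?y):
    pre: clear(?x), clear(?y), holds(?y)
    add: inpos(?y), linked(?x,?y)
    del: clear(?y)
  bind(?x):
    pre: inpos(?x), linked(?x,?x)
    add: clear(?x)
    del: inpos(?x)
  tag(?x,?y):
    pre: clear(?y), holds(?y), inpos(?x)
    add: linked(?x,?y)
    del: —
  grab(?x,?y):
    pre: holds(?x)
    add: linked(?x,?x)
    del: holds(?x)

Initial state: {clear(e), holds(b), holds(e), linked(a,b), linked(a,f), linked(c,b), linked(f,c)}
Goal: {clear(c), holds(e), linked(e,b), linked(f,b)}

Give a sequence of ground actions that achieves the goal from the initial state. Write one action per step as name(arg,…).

step(c,f); step(f,a); step(b,a); move(c,e); tag(e,b); move(f,b)

1. step(c,f)  →  {clear(c), clear(e), holds(b), holds(e), linked(a,b), linked(a,f), linked(c,b), linked(f,c)}
2. step(f,a)  →  {clear(c), clear(e), clear(f), holds(b), holds(e), linked(a,b), linked(a,f), linked(c,b), linked(f,c)}
3. step(b,a)  →  {clear(b), clear(c), clear(e), clear(f), holds(b), holds(e), linked(a,b), linked(a,f), linked(c,b), linked(f,c)}
4. move(c,e)  →  {clear(b), clear(c), clear(f), holds(b), holds(e), inpos(e), linked(a,b), linked(a,f), linked(c,b), linked(c,e), linked(f,c)}
5. tag(e,b)  →  {clear(b), clear(c), clear(f), holds(b), holds(e), inpos(e), linked(a,b), linked(a,f), linked(c,b), linked(c,e), linked(e,b), linked(f,c)}
6. move(f,b)  →  {clear(c), clear(f), holds(b), holds(e), inpos(b), inpos(e), linked(a,b), linked(a,f), linked(c,b), linked(c,e), linked(e,b), linked(f,b), linked(f,c)}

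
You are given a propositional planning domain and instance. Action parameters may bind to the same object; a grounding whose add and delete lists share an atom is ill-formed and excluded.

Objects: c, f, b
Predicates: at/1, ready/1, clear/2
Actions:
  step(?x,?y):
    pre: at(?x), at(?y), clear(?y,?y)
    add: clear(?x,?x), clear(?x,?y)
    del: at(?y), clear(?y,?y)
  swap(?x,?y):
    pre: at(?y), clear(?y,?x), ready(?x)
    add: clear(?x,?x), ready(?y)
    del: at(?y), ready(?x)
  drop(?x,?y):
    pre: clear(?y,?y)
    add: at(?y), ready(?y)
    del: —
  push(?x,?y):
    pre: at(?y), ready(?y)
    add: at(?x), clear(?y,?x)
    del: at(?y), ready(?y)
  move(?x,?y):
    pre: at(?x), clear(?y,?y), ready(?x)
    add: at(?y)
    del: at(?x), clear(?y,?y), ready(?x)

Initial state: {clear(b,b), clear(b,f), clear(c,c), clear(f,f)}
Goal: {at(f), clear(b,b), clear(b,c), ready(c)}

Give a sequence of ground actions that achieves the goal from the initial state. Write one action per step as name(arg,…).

1. drop(c,c)  →  {at(c), clear(b,b), clear(b,f), clear(c,c), clear(f,f), ready(c)}
2. drop(c,f)  →  {at(c), at(f), clear(b,b), clear(b,f), clear(c,c), clear(f,f), ready(c), ready(f)}
3. drop(c,b)  →  {at(b), at(c), at(f), clear(b,b), clear(b,f), clear(c,c), clear(f,f), ready(b), ready(c), ready(f)}
4. step(b,c)  →  {at(b), at(f), clear(b,b), clear(b,c), clear(b,f), clear(f,f), ready(b), ready(c), ready(f)}

drop(c,c); drop(c,f); drop(c,b); step(b,c)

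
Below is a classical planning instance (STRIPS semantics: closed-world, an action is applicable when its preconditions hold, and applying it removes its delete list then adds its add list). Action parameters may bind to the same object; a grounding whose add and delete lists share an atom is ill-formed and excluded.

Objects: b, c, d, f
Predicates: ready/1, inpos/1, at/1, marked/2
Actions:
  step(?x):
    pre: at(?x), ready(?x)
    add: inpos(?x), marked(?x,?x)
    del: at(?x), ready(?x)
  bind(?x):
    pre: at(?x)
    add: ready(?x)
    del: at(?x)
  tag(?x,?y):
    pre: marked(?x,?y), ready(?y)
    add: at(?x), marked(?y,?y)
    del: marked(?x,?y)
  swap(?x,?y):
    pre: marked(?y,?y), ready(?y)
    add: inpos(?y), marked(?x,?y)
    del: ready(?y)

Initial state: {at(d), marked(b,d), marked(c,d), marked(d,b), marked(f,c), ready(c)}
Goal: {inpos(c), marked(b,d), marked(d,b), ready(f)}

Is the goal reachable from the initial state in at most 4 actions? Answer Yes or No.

Yes

1. tag(f,c)  →  {at(d), at(f), marked(b,d), marked(c,c), marked(c,d), marked(d,b), ready(c)}
2. bind(f)  →  {at(d), marked(b,d), marked(c,c), marked(c,d), marked(d,b), ready(c), ready(f)}
3. swap(b,c)  →  {at(d), inpos(c), marked(b,c), marked(b,d), marked(c,c), marked(c,d), marked(d,b), ready(f)}
optimal plan length = 3; 3 ≤ 4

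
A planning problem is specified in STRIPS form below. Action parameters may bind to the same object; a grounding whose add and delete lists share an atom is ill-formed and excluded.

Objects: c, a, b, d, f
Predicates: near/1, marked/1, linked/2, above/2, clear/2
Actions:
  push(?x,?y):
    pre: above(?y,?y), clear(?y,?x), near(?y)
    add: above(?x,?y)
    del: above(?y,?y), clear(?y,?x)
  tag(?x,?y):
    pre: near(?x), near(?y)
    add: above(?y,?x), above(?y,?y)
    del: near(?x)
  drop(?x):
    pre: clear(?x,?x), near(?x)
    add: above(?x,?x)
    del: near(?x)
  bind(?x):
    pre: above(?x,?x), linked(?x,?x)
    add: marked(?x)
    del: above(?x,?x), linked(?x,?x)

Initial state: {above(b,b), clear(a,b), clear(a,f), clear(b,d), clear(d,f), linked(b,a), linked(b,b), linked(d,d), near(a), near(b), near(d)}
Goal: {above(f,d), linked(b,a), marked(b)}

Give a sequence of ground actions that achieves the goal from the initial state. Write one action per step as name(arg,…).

1. tag(a,d)  →  {above(b,b), above(d,a), above(d,d), clear(a,b), clear(a,f), clear(b,d), clear(d,f), linked(b,a), linked(b,b), linked(d,d), near(b), near(d)}
2. push(f,d)  →  {above(b,b), above(d,a), above(f,d), clear(a,b), clear(a,f), clear(b,d), linked(b,a), linked(b,b), linked(d,d), near(b), near(d)}
3. bind(b)  →  {above(d,a), above(f,d), clear(a,b), clear(a,f), clear(b,d), linked(b,a), linked(d,d), marked(b), near(b), near(d)}

tag(a,d); push(f,d); bind(b)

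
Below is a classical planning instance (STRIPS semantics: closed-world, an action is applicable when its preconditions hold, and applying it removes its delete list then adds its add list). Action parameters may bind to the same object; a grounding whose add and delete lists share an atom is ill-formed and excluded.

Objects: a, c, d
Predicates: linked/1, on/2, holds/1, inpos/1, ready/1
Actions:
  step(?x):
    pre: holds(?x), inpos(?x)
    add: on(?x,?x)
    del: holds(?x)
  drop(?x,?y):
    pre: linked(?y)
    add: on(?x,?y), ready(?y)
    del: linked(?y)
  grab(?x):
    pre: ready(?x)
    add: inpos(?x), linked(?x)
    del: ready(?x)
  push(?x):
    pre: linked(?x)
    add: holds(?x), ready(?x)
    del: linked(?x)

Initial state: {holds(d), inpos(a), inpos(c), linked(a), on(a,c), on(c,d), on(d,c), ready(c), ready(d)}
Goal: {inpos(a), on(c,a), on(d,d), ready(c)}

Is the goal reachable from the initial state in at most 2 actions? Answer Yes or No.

1. drop(c,a)  →  {holds(d), inpos(a), inpos(c), on(a,c), on(c,a), on(c,d), on(d,c), ready(a), ready(c), ready(d)}
2. grab(d)  →  {holds(d), inpos(a), inpos(c), inpos(d), linked(d), on(a,c), on(c,a), on(c,d), on(d,c), ready(a), ready(c)}
3. step(d)  →  {inpos(a), inpos(c), inpos(d), linked(d), on(a,c), on(c,a), on(c,d), on(d,c), on(d,d), ready(a), ready(c)}
optimal plan length = 3; 3 > 2

No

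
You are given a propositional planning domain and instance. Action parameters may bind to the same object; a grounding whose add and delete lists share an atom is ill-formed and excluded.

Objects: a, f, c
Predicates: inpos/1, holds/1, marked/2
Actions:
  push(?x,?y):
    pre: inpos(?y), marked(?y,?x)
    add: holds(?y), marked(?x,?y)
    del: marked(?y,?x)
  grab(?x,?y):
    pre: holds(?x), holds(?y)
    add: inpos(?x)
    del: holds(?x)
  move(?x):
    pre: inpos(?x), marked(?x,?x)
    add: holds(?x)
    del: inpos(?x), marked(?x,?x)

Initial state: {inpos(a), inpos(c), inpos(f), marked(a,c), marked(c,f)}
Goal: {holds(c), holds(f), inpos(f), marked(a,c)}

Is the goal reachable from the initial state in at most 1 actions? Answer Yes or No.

No

1. push(f,c)  →  {holds(c), inpos(a), inpos(c), inpos(f), marked(a,c), marked(f,c)}
2. push(c,f)  →  {holds(c), holds(f), inpos(a), inpos(c), inpos(f), marked(a,c), marked(c,f)}
optimal plan length = 2; 2 > 1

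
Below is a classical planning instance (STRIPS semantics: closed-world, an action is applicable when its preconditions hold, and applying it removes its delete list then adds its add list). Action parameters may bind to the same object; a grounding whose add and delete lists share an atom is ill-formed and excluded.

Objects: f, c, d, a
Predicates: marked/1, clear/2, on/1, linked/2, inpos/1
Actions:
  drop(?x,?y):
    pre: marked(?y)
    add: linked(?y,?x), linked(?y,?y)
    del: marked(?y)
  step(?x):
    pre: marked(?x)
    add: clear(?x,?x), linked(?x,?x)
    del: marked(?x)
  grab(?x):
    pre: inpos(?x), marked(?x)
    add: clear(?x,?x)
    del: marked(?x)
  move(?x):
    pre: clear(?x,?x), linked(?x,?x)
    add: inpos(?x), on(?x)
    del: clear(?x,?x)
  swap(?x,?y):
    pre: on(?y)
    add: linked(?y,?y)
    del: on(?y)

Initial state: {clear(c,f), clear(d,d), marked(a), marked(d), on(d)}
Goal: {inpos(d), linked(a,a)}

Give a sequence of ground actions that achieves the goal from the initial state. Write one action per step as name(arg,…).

drop(f,d); drop(f,a); move(d)

1. drop(f,d)  →  {clear(c,f), clear(d,d), linked(d,d), linked(d,f), marked(a), on(d)}
2. drop(f,a)  →  {clear(c,f), clear(d,d), linked(a,a), linked(a,f), linked(d,d), linked(d,f), on(d)}
3. move(d)  →  {clear(c,f), inpos(d), linked(a,a), linked(a,f), linked(d,d), linked(d,f), on(d)}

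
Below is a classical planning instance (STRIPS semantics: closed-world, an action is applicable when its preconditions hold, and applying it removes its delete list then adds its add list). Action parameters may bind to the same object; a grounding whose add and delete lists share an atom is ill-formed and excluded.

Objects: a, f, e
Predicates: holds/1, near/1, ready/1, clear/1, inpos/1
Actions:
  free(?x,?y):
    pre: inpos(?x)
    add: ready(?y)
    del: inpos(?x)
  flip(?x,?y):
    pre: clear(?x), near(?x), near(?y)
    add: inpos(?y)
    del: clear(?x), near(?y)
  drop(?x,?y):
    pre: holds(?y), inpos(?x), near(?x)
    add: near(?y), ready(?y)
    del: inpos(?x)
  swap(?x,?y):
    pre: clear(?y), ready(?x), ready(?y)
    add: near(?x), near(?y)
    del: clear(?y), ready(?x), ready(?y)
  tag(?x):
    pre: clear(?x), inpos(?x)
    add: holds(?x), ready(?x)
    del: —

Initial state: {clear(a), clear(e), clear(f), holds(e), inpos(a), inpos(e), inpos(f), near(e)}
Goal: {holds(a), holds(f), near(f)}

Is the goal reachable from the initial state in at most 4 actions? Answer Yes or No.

Yes

1. tag(a)  →  {clear(a), clear(e), clear(f), holds(a), holds(e), inpos(a), inpos(e), inpos(f), near(e), ready(a)}
2. tag(f)  →  {clear(a), clear(e), clear(f), holds(a), holds(e), holds(f), inpos(a), inpos(e), inpos(f), near(e), ready(a), ready(f)}
3. drop(e,f)  →  {clear(a), clear(e), clear(f), holds(a), holds(e), holds(f), inpos(a), inpos(f), near(e), near(f), ready(a), ready(f)}
optimal plan length = 3; 3 ≤ 4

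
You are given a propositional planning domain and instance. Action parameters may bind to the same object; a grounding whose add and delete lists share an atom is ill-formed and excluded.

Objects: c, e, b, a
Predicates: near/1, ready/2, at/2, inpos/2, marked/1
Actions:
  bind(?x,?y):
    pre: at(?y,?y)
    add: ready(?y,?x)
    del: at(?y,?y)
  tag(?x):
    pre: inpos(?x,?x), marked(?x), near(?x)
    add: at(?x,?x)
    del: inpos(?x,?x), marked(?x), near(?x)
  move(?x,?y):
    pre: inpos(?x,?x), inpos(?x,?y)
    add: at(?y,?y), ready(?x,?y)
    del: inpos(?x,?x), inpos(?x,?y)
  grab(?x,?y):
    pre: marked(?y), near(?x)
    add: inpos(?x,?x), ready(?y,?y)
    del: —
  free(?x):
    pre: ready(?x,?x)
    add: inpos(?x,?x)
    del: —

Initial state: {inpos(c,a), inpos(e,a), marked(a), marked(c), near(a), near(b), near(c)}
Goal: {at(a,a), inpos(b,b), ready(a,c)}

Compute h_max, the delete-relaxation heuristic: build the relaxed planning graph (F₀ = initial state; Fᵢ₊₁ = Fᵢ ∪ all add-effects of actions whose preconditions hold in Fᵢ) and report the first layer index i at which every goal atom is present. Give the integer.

3

F0 = init (7 atoms)
F1 = F0 ∪ {inpos(a,a), inpos(b,b), inpos(c,c), ready(a,a), ready(c,c)}  (12 atoms)
F2 = F1 ∪ {at(a,a), at(b,b), at(c,c), ready(b,b), ready(c,a)}  (17 atoms)
F3 = F2 ∪ {ready(a,b), ready(a,c), ready(a,e), ready(b,a), ready(b,c), ready(b,e), ready(c,b), ready(c,e)}  (25 atoms)
goal ⊆ F3  ⇒  h_max = 3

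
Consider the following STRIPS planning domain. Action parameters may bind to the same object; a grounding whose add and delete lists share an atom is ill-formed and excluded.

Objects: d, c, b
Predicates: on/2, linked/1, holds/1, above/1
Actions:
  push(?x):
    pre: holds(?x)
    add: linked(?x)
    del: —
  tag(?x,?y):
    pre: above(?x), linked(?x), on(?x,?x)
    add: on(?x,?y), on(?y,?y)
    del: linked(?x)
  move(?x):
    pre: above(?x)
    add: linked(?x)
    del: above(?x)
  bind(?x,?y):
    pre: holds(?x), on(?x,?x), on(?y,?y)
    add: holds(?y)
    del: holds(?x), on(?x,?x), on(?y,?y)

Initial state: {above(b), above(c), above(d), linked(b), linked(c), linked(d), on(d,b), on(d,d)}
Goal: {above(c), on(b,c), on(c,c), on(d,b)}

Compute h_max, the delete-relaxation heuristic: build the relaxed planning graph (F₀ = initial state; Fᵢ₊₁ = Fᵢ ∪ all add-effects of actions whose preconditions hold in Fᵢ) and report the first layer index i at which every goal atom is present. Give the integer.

F0 = init (8 atoms)
F1 = F0 ∪ {on(b,b), on(c,c), on(d,c)}  (11 atoms)
F2 = F1 ∪ {on(b,c), on(b,d), on(c,b), on(c,d)}  (15 atoms)
goal ⊆ F2  ⇒  h_max = 2

2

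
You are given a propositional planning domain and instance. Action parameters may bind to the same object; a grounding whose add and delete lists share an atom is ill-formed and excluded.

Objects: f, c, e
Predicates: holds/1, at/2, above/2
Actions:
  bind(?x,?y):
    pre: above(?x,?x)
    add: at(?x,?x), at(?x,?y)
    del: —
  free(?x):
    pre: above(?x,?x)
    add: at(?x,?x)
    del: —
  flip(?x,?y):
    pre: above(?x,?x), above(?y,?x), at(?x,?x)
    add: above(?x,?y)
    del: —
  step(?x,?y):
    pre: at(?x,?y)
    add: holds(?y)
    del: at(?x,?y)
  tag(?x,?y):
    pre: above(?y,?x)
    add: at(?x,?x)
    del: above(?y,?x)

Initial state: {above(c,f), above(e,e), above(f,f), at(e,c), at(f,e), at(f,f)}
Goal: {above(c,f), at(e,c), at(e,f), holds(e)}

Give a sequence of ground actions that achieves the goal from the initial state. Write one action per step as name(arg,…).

1. bind(e,f)  →  {above(c,f), above(e,e), above(f,f), at(e,c), at(e,e), at(e,f), at(f,e), at(f,f)}
2. step(f,e)  →  {above(c,f), above(e,e), above(f,f), at(e,c), at(e,e), at(e,f), at(f,f), holds(e)}

bind(e,f); step(f,e)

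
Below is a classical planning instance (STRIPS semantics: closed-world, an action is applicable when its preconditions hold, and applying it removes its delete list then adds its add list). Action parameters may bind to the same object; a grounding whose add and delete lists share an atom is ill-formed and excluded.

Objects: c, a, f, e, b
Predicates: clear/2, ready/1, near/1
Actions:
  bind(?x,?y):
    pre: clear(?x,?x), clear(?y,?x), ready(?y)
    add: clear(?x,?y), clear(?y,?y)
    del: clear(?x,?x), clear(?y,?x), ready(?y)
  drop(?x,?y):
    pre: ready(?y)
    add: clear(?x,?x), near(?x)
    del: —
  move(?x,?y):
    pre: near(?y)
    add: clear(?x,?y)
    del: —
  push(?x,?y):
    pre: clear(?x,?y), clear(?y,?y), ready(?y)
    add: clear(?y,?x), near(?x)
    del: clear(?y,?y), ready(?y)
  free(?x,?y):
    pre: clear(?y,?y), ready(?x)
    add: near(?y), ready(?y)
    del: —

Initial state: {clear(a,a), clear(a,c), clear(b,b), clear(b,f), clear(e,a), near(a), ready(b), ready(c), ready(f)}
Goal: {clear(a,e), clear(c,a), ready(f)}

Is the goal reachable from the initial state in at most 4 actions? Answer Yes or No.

1. drop(e,c)  →  {clear(a,a), clear(a,c), clear(b,b), clear(b,f), clear(e,a), clear(e,e), near(a), near(e), ready(b), ready(c), ready(f)}
2. move(c,a)  →  {clear(a,a), clear(a,c), clear(b,b), clear(b,f), clear(c,a), clear(e,a), clear(e,e), near(a), near(e), ready(b), ready(c), ready(f)}
3. move(a,e)  →  {clear(a,a), clear(a,c), clear(a,e), clear(b,b), clear(b,f), clear(c,a), clear(e,a), clear(e,e), near(a), near(e), ready(b), ready(c), ready(f)}
optimal plan length = 3; 3 ≤ 4

Yes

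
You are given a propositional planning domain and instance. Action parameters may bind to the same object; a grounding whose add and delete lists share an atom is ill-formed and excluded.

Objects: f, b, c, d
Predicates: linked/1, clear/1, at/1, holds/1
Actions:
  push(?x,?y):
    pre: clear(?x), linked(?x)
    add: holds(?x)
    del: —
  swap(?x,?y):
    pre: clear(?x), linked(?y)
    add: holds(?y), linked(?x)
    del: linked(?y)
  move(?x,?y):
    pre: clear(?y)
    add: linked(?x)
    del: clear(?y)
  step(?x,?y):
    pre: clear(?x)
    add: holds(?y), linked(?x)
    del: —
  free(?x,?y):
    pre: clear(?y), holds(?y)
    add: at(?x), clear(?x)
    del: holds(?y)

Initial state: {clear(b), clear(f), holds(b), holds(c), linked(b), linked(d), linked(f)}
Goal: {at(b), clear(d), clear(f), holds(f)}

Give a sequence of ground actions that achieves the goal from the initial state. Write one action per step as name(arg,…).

1. push(f,f)  →  {clear(b), clear(f), holds(b), holds(c), holds(f), linked(b), linked(d), linked(f)}
2. swap(f,d)  →  {clear(b), clear(f), holds(b), holds(c), holds(d), holds(f), linked(b), linked(f)}
3. free(d,b)  →  {at(d), clear(b), clear(d), clear(f), holds(c), holds(d), holds(f), linked(b), linked(f)}
4. free(b,d)  →  {at(b), at(d), clear(b), clear(d), clear(f), holds(c), holds(f), linked(b), linked(f)}

push(f,f); swap(f,d); free(d,b); free(b,d)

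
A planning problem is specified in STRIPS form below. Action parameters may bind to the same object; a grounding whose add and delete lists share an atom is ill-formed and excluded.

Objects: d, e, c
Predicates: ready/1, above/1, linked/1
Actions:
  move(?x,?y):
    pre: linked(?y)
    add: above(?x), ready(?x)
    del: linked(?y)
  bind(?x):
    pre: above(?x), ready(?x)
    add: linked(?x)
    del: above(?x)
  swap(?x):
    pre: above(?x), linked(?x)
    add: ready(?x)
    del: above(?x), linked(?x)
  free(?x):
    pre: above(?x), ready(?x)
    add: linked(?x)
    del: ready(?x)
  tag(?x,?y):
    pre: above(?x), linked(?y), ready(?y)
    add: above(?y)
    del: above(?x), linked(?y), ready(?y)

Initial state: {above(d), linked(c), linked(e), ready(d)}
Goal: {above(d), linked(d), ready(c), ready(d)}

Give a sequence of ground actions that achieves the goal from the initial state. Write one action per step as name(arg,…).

1. move(c,e)  →  {above(c), above(d), linked(c), ready(c), ready(d)}
2. bind(d)  →  {above(c), linked(c), linked(d), ready(c), ready(d)}
3. move(d,c)  →  {above(c), above(d), linked(d), ready(c), ready(d)}

move(c,e); bind(d); move(d,c)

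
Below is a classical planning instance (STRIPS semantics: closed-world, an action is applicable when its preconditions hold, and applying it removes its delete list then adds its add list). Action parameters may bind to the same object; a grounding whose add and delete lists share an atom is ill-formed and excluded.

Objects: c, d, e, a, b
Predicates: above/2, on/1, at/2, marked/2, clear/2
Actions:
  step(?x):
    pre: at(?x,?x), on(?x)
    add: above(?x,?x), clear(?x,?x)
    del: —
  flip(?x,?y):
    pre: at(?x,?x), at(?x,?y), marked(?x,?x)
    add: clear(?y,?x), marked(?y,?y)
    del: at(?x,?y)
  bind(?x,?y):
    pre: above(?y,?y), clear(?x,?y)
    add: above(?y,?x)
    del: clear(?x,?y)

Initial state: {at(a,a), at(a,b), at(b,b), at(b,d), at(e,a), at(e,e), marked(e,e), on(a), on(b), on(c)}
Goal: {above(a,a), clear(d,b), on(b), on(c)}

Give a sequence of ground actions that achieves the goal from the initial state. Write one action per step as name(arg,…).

step(a); flip(e,a); flip(a,b); flip(b,d)

1. step(a)  →  {above(a,a), at(a,a), at(a,b), at(b,b), at(b,d), at(e,a), at(e,e), clear(a,a), marked(e,e), on(a), on(b), on(c)}
2. flip(e,a)  →  {above(a,a), at(a,a), at(a,b), at(b,b), at(b,d), at(e,e), clear(a,a), clear(a,e), marked(a,a), marked(e,e), on(a), on(b), on(c)}
3. flip(a,b)  →  {above(a,a), at(a,a), at(b,b), at(b,d), at(e,e), clear(a,a), clear(a,e), clear(b,a), marked(a,a), marked(b,b), marked(e,e), on(a), on(b), on(c)}
4. flip(b,d)  →  {above(a,a), at(a,a), at(b,b), at(e,e), clear(a,a), clear(a,e), clear(b,a), clear(d,b), marked(a,a), marked(b,b), marked(d,d), marked(e,e), on(a), on(b), on(c)}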